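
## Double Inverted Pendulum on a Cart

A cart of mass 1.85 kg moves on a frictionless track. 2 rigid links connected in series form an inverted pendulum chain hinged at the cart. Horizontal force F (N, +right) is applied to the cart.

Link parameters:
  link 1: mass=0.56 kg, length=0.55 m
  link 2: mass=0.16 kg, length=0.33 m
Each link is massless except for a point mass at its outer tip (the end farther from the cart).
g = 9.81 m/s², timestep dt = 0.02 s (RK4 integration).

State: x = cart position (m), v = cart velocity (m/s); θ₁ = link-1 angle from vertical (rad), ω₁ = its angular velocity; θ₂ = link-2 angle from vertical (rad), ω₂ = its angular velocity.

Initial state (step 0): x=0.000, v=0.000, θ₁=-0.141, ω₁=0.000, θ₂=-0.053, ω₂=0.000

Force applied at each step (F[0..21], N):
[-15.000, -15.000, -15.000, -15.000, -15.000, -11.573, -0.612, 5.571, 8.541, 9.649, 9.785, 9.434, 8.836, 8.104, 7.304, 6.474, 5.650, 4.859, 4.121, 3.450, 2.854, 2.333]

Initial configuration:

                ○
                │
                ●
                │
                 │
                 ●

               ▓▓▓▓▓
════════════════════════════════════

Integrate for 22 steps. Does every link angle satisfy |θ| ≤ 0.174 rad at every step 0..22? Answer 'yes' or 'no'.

apply F[0]=-15.000 → step 1: x=-0.002, v=-0.150, θ₁=-0.139, ω₁=0.211, θ₂=-0.052, ω₂=0.073
apply F[1]=-15.000 → step 2: x=-0.006, v=-0.301, θ₁=-0.133, ω₁=0.425, θ₂=-0.050, ω₂=0.143
apply F[2]=-15.000 → step 3: x=-0.014, v=-0.453, θ₁=-0.122, ω₁=0.645, θ₂=-0.047, ω₂=0.208
apply F[3]=-15.000 → step 4: x=-0.024, v=-0.606, θ₁=-0.107, ω₁=0.873, θ₂=-0.042, ω₂=0.265
apply F[4]=-15.000 → step 5: x=-0.038, v=-0.761, θ₁=-0.087, ω₁=1.112, θ₂=-0.036, ω₂=0.310
apply F[5]=-11.573 → step 6: x=-0.054, v=-0.880, θ₁=-0.063, ω₁=1.298, θ₂=-0.030, ω₂=0.341
apply F[6]=-0.612 → step 7: x=-0.072, v=-0.884, θ₁=-0.037, ω₁=1.284, θ₂=-0.023, ω₂=0.357
apply F[7]=+5.571 → step 8: x=-0.089, v=-0.822, θ₁=-0.013, ω₁=1.162, θ₂=-0.015, ω₂=0.361
apply F[8]=+8.541 → step 9: x=-0.104, v=-0.729, θ₁=0.009, ω₁=0.995, θ₂=-0.008, ω₂=0.354
apply F[9]=+9.649 → step 10: x=-0.118, v=-0.626, θ₁=0.027, ω₁=0.816, θ₂=-0.001, ω₂=0.337
apply F[10]=+9.785 → step 11: x=-0.129, v=-0.523, θ₁=0.042, ω₁=0.645, θ₂=0.005, ω₂=0.312
apply F[11]=+9.434 → step 12: x=-0.139, v=-0.425, θ₁=0.053, ω₁=0.487, θ₂=0.011, ω₂=0.282
apply F[12]=+8.836 → step 13: x=-0.147, v=-0.334, θ₁=0.061, ω₁=0.347, θ₂=0.017, ω₂=0.248
apply F[13]=+8.104 → step 14: x=-0.152, v=-0.251, θ₁=0.067, ω₁=0.225, θ₂=0.021, ω₂=0.213
apply F[14]=+7.304 → step 15: x=-0.157, v=-0.177, θ₁=0.071, ω₁=0.120, θ₂=0.025, ω₂=0.177
apply F[15]=+6.474 → step 16: x=-0.160, v=-0.113, θ₁=0.072, ω₁=0.034, θ₂=0.028, ω₂=0.142
apply F[16]=+5.650 → step 17: x=-0.161, v=-0.058, θ₁=0.072, ω₁=-0.037, θ₂=0.031, ω₂=0.109
apply F[17]=+4.859 → step 18: x=-0.162, v=-0.011, θ₁=0.071, ω₁=-0.092, θ₂=0.033, ω₂=0.078
apply F[18]=+4.121 → step 19: x=-0.162, v=0.029, θ₁=0.068, ω₁=-0.135, θ₂=0.034, ω₂=0.050
apply F[19]=+3.450 → step 20: x=-0.161, v=0.061, θ₁=0.065, ω₁=-0.166, θ₂=0.035, ω₂=0.024
apply F[20]=+2.854 → step 21: x=-0.159, v=0.087, θ₁=0.062, ω₁=-0.187, θ₂=0.035, ω₂=0.002
apply F[21]=+2.333 → step 22: x=-0.157, v=0.107, θ₁=0.058, ω₁=-0.201, θ₂=0.035, ω₂=-0.017
Max |angle| over trajectory = 0.141 rad; bound = 0.174 → within bound.

Answer: yes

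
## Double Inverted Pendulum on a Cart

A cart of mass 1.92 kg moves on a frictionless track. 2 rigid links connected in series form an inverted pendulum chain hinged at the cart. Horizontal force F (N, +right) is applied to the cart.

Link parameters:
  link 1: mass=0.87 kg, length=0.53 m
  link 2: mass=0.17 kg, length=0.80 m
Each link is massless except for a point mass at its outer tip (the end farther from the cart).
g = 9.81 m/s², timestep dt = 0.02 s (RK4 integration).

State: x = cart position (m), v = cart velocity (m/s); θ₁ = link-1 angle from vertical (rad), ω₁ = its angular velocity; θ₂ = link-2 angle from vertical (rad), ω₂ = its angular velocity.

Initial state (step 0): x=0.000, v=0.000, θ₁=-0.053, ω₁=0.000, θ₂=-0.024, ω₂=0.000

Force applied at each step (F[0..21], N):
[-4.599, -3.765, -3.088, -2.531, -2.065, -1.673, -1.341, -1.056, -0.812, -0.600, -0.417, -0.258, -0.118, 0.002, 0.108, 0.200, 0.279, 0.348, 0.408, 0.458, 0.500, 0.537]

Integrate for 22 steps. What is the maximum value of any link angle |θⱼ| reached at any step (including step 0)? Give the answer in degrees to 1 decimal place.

apply F[0]=-4.599 → step 1: x=-0.000, v=-0.042, θ₁=-0.052, ω₁=0.058, θ₂=-0.024, ω₂=0.009
apply F[1]=-3.765 → step 2: x=-0.002, v=-0.076, θ₁=-0.051, ω₁=0.100, θ₂=-0.024, ω₂=0.017
apply F[2]=-3.088 → step 3: x=-0.003, v=-0.103, θ₁=-0.049, ω₁=0.131, θ₂=-0.023, ω₂=0.025
apply F[3]=-2.531 → step 4: x=-0.006, v=-0.124, θ₁=-0.046, ω₁=0.152, θ₂=-0.023, ω₂=0.032
apply F[4]=-2.065 → step 5: x=-0.008, v=-0.141, θ₁=-0.043, ω₁=0.165, θ₂=-0.022, ω₂=0.038
apply F[5]=-1.673 → step 6: x=-0.011, v=-0.154, θ₁=-0.039, ω₁=0.173, θ₂=-0.021, ω₂=0.044
apply F[6]=-1.341 → step 7: x=-0.014, v=-0.164, θ₁=-0.036, ω₁=0.177, θ₂=-0.020, ω₂=0.049
apply F[7]=-1.056 → step 8: x=-0.018, v=-0.171, θ₁=-0.032, ω₁=0.178, θ₂=-0.019, ω₂=0.053
apply F[8]=-0.812 → step 9: x=-0.021, v=-0.177, θ₁=-0.029, ω₁=0.175, θ₂=-0.018, ω₂=0.056
apply F[9]=-0.600 → step 10: x=-0.025, v=-0.180, θ₁=-0.025, ω₁=0.171, θ₂=-0.017, ω₂=0.059
apply F[10]=-0.417 → step 11: x=-0.028, v=-0.182, θ₁=-0.022, ω₁=0.166, θ₂=-0.016, ω₂=0.061
apply F[11]=-0.258 → step 12: x=-0.032, v=-0.182, θ₁=-0.019, ω₁=0.159, θ₂=-0.015, ω₂=0.062
apply F[12]=-0.118 → step 13: x=-0.036, v=-0.182, θ₁=-0.015, ω₁=0.151, θ₂=-0.013, ω₂=0.063
apply F[13]=+0.002 → step 14: x=-0.039, v=-0.180, θ₁=-0.012, ω₁=0.143, θ₂=-0.012, ω₂=0.064
apply F[14]=+0.108 → step 15: x=-0.043, v=-0.178, θ₁=-0.010, ω₁=0.135, θ₂=-0.011, ω₂=0.064
apply F[15]=+0.200 → step 16: x=-0.046, v=-0.175, θ₁=-0.007, ω₁=0.126, θ₂=-0.009, ω₂=0.063
apply F[16]=+0.279 → step 17: x=-0.050, v=-0.172, θ₁=-0.005, ω₁=0.118, θ₂=-0.008, ω₂=0.062
apply F[17]=+0.348 → step 18: x=-0.053, v=-0.168, θ₁=-0.002, ω₁=0.109, θ₂=-0.007, ω₂=0.061
apply F[18]=+0.408 → step 19: x=-0.057, v=-0.163, θ₁=-0.000, ω₁=0.101, θ₂=-0.006, ω₂=0.059
apply F[19]=+0.458 → step 20: x=-0.060, v=-0.159, θ₁=0.002, ω₁=0.092, θ₂=-0.005, ω₂=0.058
apply F[20]=+0.500 → step 21: x=-0.063, v=-0.154, θ₁=0.003, ω₁=0.085, θ₂=-0.004, ω₂=0.056
apply F[21]=+0.537 → step 22: x=-0.066, v=-0.148, θ₁=0.005, ω₁=0.077, θ₂=-0.002, ω₂=0.054
Max |angle| over trajectory = 0.053 rad = 3.0°.

Answer: 3.0°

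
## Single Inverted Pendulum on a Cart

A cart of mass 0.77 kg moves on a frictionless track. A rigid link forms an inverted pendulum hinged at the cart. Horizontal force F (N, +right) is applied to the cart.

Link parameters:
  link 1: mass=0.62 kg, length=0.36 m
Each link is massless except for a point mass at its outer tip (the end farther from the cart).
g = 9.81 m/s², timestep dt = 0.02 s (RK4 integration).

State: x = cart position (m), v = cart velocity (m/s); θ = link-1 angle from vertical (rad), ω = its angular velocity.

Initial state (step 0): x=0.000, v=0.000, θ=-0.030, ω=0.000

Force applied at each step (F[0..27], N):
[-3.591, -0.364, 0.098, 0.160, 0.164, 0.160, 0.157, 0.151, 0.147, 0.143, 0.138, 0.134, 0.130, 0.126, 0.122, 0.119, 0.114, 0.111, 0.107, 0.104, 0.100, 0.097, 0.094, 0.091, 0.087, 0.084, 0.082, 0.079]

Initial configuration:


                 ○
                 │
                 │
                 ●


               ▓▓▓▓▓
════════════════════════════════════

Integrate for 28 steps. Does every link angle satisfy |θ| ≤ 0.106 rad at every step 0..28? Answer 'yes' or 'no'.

Answer: yes

Derivation:
apply F[0]=-3.591 → step 1: x=-0.001, v=-0.089, θ=-0.028, ω=0.230
apply F[1]=-0.364 → step 2: x=-0.003, v=-0.094, θ=-0.023, ω=0.231
apply F[2]=+0.098 → step 3: x=-0.005, v=-0.088, θ=-0.019, ω=0.204
apply F[3]=+0.160 → step 4: x=-0.006, v=-0.081, θ=-0.015, ω=0.176
apply F[4]=+0.164 → step 5: x=-0.008, v=-0.075, θ=-0.012, ω=0.151
apply F[5]=+0.160 → step 6: x=-0.009, v=-0.069, θ=-0.009, ω=0.129
apply F[6]=+0.157 → step 7: x=-0.011, v=-0.064, θ=-0.007, ω=0.110
apply F[7]=+0.151 → step 8: x=-0.012, v=-0.059, θ=-0.004, ω=0.094
apply F[8]=+0.147 → step 9: x=-0.013, v=-0.055, θ=-0.003, ω=0.080
apply F[9]=+0.143 → step 10: x=-0.014, v=-0.051, θ=-0.001, ω=0.068
apply F[10]=+0.138 → step 11: x=-0.015, v=-0.047, θ=-0.000, ω=0.057
apply F[11]=+0.134 → step 12: x=-0.016, v=-0.044, θ=0.001, ω=0.048
apply F[12]=+0.130 → step 13: x=-0.017, v=-0.041, θ=0.002, ω=0.040
apply F[13]=+0.126 → step 14: x=-0.018, v=-0.038, θ=0.003, ω=0.033
apply F[14]=+0.122 → step 15: x=-0.018, v=-0.035, θ=0.003, ω=0.027
apply F[15]=+0.119 → step 16: x=-0.019, v=-0.032, θ=0.004, ω=0.022
apply F[16]=+0.114 → step 17: x=-0.020, v=-0.030, θ=0.004, ω=0.018
apply F[17]=+0.111 → step 18: x=-0.020, v=-0.028, θ=0.004, ω=0.014
apply F[18]=+0.107 → step 19: x=-0.021, v=-0.026, θ=0.005, ω=0.011
apply F[19]=+0.104 → step 20: x=-0.021, v=-0.024, θ=0.005, ω=0.008
apply F[20]=+0.100 → step 21: x=-0.022, v=-0.022, θ=0.005, ω=0.005
apply F[21]=+0.097 → step 22: x=-0.022, v=-0.020, θ=0.005, ω=0.003
apply F[22]=+0.094 → step 23: x=-0.022, v=-0.019, θ=0.005, ω=0.002
apply F[23]=+0.091 → step 24: x=-0.023, v=-0.017, θ=0.005, ω=0.000
apply F[24]=+0.087 → step 25: x=-0.023, v=-0.016, θ=0.005, ω=-0.001
apply F[25]=+0.084 → step 26: x=-0.023, v=-0.014, θ=0.005, ω=-0.002
apply F[26]=+0.082 → step 27: x=-0.024, v=-0.013, θ=0.005, ω=-0.003
apply F[27]=+0.079 → step 28: x=-0.024, v=-0.012, θ=0.005, ω=-0.004
Max |angle| over trajectory = 0.030 rad; bound = 0.106 → within bound.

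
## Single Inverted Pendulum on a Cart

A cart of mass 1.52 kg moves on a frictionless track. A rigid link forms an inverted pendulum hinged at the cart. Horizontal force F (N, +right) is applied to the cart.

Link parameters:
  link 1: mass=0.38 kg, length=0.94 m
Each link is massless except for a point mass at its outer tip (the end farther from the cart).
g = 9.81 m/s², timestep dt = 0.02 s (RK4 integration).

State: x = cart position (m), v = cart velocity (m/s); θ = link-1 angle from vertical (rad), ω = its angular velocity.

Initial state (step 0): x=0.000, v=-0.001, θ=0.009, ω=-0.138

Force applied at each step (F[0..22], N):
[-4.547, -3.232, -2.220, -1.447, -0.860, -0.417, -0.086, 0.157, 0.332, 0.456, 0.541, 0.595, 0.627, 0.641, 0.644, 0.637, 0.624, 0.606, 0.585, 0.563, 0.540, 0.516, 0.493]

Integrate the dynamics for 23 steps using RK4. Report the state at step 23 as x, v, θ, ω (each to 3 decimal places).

apply F[0]=-4.547 → step 1: x=-0.001, v=-0.061, θ=0.007, ω=-0.072
apply F[1]=-3.232 → step 2: x=-0.002, v=-0.104, θ=0.006, ω=-0.025
apply F[2]=-2.220 → step 3: x=-0.005, v=-0.134, θ=0.006, ω=0.007
apply F[3]=-1.447 → step 4: x=-0.008, v=-0.153, θ=0.006, ω=0.029
apply F[4]=-0.860 → step 5: x=-0.011, v=-0.165, θ=0.007, ω=0.043
apply F[5]=-0.417 → step 6: x=-0.014, v=-0.170, θ=0.008, ω=0.050
apply F[6]=-0.086 → step 7: x=-0.017, v=-0.172, θ=0.009, ω=0.054
apply F[7]=+0.157 → step 8: x=-0.021, v=-0.170, θ=0.010, ω=0.054
apply F[8]=+0.332 → step 9: x=-0.024, v=-0.166, θ=0.011, ω=0.052
apply F[9]=+0.456 → step 10: x=-0.028, v=-0.161, θ=0.012, ω=0.049
apply F[10]=+0.541 → step 11: x=-0.031, v=-0.154, θ=0.013, ω=0.044
apply F[11]=+0.595 → step 12: x=-0.034, v=-0.147, θ=0.014, ω=0.039
apply F[12]=+0.627 → step 13: x=-0.037, v=-0.140, θ=0.014, ω=0.034
apply F[13]=+0.641 → step 14: x=-0.039, v=-0.132, θ=0.015, ω=0.029
apply F[14]=+0.644 → step 15: x=-0.042, v=-0.124, θ=0.016, ω=0.024
apply F[15]=+0.637 → step 16: x=-0.044, v=-0.117, θ=0.016, ω=0.019
apply F[16]=+0.624 → step 17: x=-0.047, v=-0.109, θ=0.016, ω=0.015
apply F[17]=+0.606 → step 18: x=-0.049, v=-0.102, θ=0.017, ω=0.011
apply F[18]=+0.585 → step 19: x=-0.051, v=-0.095, θ=0.017, ω=0.007
apply F[19]=+0.563 → step 20: x=-0.052, v=-0.089, θ=0.017, ω=0.003
apply F[20]=+0.540 → step 21: x=-0.054, v=-0.082, θ=0.017, ω=0.000
apply F[21]=+0.516 → step 22: x=-0.056, v=-0.076, θ=0.017, ω=-0.002
apply F[22]=+0.493 → step 23: x=-0.057, v=-0.071, θ=0.017, ω=-0.005

Answer: x=-0.057, v=-0.071, θ=0.017, ω=-0.005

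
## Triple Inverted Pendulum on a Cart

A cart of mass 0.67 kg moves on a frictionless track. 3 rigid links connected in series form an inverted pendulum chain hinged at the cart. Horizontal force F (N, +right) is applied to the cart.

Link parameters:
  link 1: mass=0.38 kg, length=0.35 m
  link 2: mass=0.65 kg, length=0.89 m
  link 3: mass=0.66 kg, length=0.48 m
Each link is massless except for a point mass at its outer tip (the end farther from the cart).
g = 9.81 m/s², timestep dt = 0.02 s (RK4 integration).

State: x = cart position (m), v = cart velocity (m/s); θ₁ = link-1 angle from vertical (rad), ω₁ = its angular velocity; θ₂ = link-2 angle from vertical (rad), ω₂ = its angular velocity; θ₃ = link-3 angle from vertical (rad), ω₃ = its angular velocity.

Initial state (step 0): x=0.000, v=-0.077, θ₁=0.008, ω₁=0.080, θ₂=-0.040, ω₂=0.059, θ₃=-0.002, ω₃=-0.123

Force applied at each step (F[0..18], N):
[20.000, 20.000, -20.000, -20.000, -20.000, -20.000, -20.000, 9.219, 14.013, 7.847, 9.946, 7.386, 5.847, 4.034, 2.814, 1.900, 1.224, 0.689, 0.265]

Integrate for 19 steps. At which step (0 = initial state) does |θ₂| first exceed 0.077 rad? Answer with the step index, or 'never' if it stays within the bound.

Answer: never

Derivation:
apply F[0]=+20.000 → step 1: x=0.004, v=0.518, θ₁=-0.006, ω₁=-1.537, θ₂=-0.039, ω₂=0.010, θ₃=-0.004, ω₃=-0.094
apply F[1]=+20.000 → step 2: x=0.021, v=1.124, θ₁=-0.054, ω₁=-3.262, θ₂=-0.039, ω₂=-0.006, θ₃=-0.006, ω₃=-0.074
apply F[2]=-20.000 → step 3: x=0.038, v=0.568, θ₁=-0.105, ω₁=-1.808, θ₂=-0.039, ω₂=0.030, θ₃=-0.007, ω₃=-0.047
apply F[3]=-20.000 → step 4: x=0.044, v=0.042, θ₁=-0.128, ω₁=-0.573, θ₂=-0.038, ω₂=0.117, θ₃=-0.008, ω₃=-0.016
apply F[4]=-20.000 → step 5: x=0.039, v=-0.472, θ₁=-0.128, ω₁=0.581, θ₂=-0.034, ω₂=0.227, θ₃=-0.008, ω₃=0.014
apply F[5]=-20.000 → step 6: x=0.025, v=-0.998, θ₁=-0.104, ω₁=1.804, θ₂=-0.029, ω₂=0.324, θ₃=-0.007, ω₃=0.039
apply F[6]=-20.000 → step 7: x=-0.001, v=-1.555, θ₁=-0.054, ω₁=3.235, θ₂=-0.022, ω₂=0.375, θ₃=-0.006, ω₃=0.054
apply F[7]=+9.219 → step 8: x=-0.029, v=-1.272, θ₁=0.002, ω₁=2.406, θ₂=-0.014, ω₂=0.377, θ₃=-0.005, ω₃=0.061
apply F[8]=+14.013 → step 9: x=-0.050, v=-0.864, θ₁=0.039, ω₁=1.311, θ₂=-0.007, ω₂=0.346, θ₃=-0.004, ω₃=0.065
apply F[9]=+7.847 → step 10: x=-0.065, v=-0.654, θ₁=0.060, ω₁=0.844, θ₂=-0.001, ω₂=0.293, θ₃=-0.002, ω₃=0.065
apply F[10]=+9.946 → step 11: x=-0.076, v=-0.392, θ₁=0.071, ω₁=0.265, θ₂=0.005, ω₂=0.228, θ₃=-0.001, ω₃=0.062
apply F[11]=+7.386 → step 12: x=-0.082, v=-0.209, θ₁=0.073, ω₁=-0.082, θ₂=0.009, ω₂=0.162, θ₃=-0.000, ω₃=0.056
apply F[12]=+5.847 → step 13: x=-0.085, v=-0.071, θ₁=0.069, ω₁=-0.314, θ₂=0.011, ω₂=0.102, θ₃=0.001, ω₃=0.047
apply F[13]=+4.034 → step 14: x=-0.085, v=0.016, θ₁=0.062, ω₁=-0.423, θ₂=0.013, ω₂=0.051, θ₃=0.002, ω₃=0.039
apply F[14]=+2.814 → step 15: x=-0.084, v=0.072, θ₁=0.053, ω₁=-0.463, θ₂=0.013, ω₂=0.010, θ₃=0.003, ω₃=0.030
apply F[15]=+1.900 → step 16: x=-0.083, v=0.105, θ₁=0.044, ω₁=-0.463, θ₂=0.013, ω₂=-0.022, θ₃=0.003, ω₃=0.021
apply F[16]=+1.224 → step 17: x=-0.080, v=0.122, θ₁=0.035, ω₁=-0.440, θ₂=0.013, ω₂=-0.045, θ₃=0.003, ω₃=0.013
apply F[17]=+0.689 → step 18: x=-0.078, v=0.128, θ₁=0.026, ω₁=-0.403, θ₂=0.011, ω₂=-0.061, θ₃=0.004, ω₃=0.006
apply F[18]=+0.265 → step 19: x=-0.075, v=0.125, θ₁=0.019, ω₁=-0.359, θ₂=0.010, ω₂=-0.071, θ₃=0.004, ω₃=0.000
max |θ₂| = 0.040 ≤ 0.077 over all 20 states.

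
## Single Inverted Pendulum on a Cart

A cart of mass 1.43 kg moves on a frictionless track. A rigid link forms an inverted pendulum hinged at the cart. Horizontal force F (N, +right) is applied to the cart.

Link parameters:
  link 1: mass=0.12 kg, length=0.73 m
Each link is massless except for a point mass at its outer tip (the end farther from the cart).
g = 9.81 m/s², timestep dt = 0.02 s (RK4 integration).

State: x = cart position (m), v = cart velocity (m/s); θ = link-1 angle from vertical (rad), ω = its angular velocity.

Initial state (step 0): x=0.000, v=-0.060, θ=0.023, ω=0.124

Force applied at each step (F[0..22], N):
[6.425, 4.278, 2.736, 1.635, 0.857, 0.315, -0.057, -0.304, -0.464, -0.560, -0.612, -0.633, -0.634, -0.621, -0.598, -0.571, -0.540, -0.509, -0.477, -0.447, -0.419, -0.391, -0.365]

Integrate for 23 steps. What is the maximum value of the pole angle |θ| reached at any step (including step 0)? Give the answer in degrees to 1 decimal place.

Answer: 1.4°

Derivation:
apply F[0]=+6.425 → step 1: x=-0.000, v=0.029, θ=0.024, ω=0.008
apply F[1]=+4.278 → step 2: x=0.001, v=0.089, θ=0.024, ω=-0.067
apply F[2]=+2.736 → step 3: x=0.003, v=0.127, θ=0.022, ω=-0.113
apply F[3]=+1.635 → step 4: x=0.006, v=0.149, θ=0.019, ω=-0.138
apply F[4]=+0.857 → step 5: x=0.009, v=0.161, θ=0.017, ω=-0.149
apply F[5]=+0.315 → step 6: x=0.012, v=0.165, θ=0.014, ω=-0.151
apply F[6]=-0.057 → step 7: x=0.015, v=0.164, θ=0.011, ω=-0.146
apply F[7]=-0.304 → step 8: x=0.019, v=0.160, θ=0.008, ω=-0.138
apply F[8]=-0.464 → step 9: x=0.022, v=0.153, θ=0.005, ω=-0.127
apply F[9]=-0.560 → step 10: x=0.025, v=0.145, θ=0.003, ω=-0.115
apply F[10]=-0.612 → step 11: x=0.028, v=0.137, θ=0.001, ω=-0.103
apply F[11]=-0.633 → step 12: x=0.030, v=0.128, θ=-0.001, ω=-0.091
apply F[12]=-0.634 → step 13: x=0.033, v=0.119, θ=-0.003, ω=-0.079
apply F[13]=-0.621 → step 14: x=0.035, v=0.110, θ=-0.005, ω=-0.069
apply F[14]=-0.598 → step 15: x=0.037, v=0.102, θ=-0.006, ω=-0.059
apply F[15]=-0.571 → step 16: x=0.039, v=0.094, θ=-0.007, ω=-0.050
apply F[16]=-0.540 → step 17: x=0.041, v=0.087, θ=-0.008, ω=-0.042
apply F[17]=-0.509 → step 18: x=0.043, v=0.080, θ=-0.009, ω=-0.034
apply F[18]=-0.477 → step 19: x=0.044, v=0.073, θ=-0.009, ω=-0.028
apply F[19]=-0.447 → step 20: x=0.046, v=0.067, θ=-0.010, ω=-0.022
apply F[20]=-0.419 → step 21: x=0.047, v=0.062, θ=-0.010, ω=-0.017
apply F[21]=-0.391 → step 22: x=0.048, v=0.056, θ=-0.010, ω=-0.012
apply F[22]=-0.365 → step 23: x=0.049, v=0.051, θ=-0.011, ω=-0.008
Max |angle| over trajectory = 0.024 rad = 1.4°.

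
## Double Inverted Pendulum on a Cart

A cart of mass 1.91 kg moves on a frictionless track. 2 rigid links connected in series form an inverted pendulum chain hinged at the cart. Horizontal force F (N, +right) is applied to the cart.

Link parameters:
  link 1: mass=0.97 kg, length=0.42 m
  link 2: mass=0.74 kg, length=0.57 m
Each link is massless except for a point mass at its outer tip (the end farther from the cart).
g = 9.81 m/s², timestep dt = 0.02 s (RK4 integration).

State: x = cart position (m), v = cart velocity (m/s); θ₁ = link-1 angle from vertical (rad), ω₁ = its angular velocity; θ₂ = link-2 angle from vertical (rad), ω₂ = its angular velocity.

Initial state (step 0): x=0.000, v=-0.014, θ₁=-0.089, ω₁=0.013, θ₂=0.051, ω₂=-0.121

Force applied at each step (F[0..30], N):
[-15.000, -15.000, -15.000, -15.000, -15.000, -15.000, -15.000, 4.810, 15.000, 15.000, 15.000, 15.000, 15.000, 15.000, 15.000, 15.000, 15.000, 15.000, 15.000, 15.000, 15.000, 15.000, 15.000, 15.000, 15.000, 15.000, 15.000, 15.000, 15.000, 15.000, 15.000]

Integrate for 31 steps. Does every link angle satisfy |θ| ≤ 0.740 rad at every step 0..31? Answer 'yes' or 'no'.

Answer: yes

Derivation:
apply F[0]=-15.000 → step 1: x=-0.002, v=-0.155, θ₁=-0.086, ω₁=0.256, θ₂=0.049, ω₂=-0.034
apply F[1]=-15.000 → step 2: x=-0.006, v=-0.297, θ₁=-0.079, ω₁=0.505, θ₂=0.050, ω₂=0.049
apply F[2]=-15.000 → step 3: x=-0.014, v=-0.441, θ₁=-0.066, ω₁=0.769, θ₂=0.051, ω₂=0.125
apply F[3]=-15.000 → step 4: x=-0.024, v=-0.588, θ₁=-0.048, ω₁=1.053, θ₂=0.055, ω₂=0.192
apply F[4]=-15.000 → step 5: x=-0.037, v=-0.739, θ₁=-0.024, ω₁=1.364, θ₂=0.059, ω₂=0.246
apply F[5]=-15.000 → step 6: x=-0.053, v=-0.895, θ₁=0.007, ω₁=1.707, θ₂=0.064, ω₂=0.284
apply F[6]=-15.000 → step 7: x=-0.073, v=-1.055, θ₁=0.045, ω₁=2.089, θ₂=0.070, ω₂=0.305
apply F[7]=+4.810 → step 8: x=-0.094, v=-1.014, θ₁=0.086, ω₁=2.020, θ₂=0.076, ω₂=0.309
apply F[8]=+15.000 → step 9: x=-0.113, v=-0.874, θ₁=0.123, ω₁=1.746, θ₂=0.082, ω₂=0.295
apply F[9]=+15.000 → step 10: x=-0.129, v=-0.741, θ₁=0.156, ω₁=1.516, θ₂=0.088, ω₂=0.263
apply F[10]=+15.000 → step 11: x=-0.142, v=-0.614, θ₁=0.184, ω₁=1.325, θ₂=0.093, ω₂=0.214
apply F[11]=+15.000 → step 12: x=-0.153, v=-0.492, θ₁=0.209, ω₁=1.169, θ₂=0.097, ω₂=0.151
apply F[12]=+15.000 → step 13: x=-0.162, v=-0.375, θ₁=0.231, ω₁=1.045, θ₂=0.099, ω₂=0.073
apply F[13]=+15.000 → step 14: x=-0.168, v=-0.262, θ₁=0.251, ω₁=0.948, θ₂=0.099, ω₂=-0.017
apply F[14]=+15.000 → step 15: x=-0.172, v=-0.152, θ₁=0.269, ω₁=0.876, θ₂=0.098, ω₂=-0.120
apply F[15]=+15.000 → step 16: x=-0.174, v=-0.046, θ₁=0.286, ω₁=0.827, θ₂=0.095, ω₂=-0.235
apply F[16]=+15.000 → step 17: x=-0.174, v=0.058, θ₁=0.303, ω₁=0.800, θ₂=0.089, ω₂=-0.363
apply F[17]=+15.000 → step 18: x=-0.172, v=0.159, θ₁=0.318, ω₁=0.793, θ₂=0.080, ω₂=-0.504
apply F[18]=+15.000 → step 19: x=-0.168, v=0.258, θ₁=0.334, ω₁=0.806, θ₂=0.068, ω₂=-0.659
apply F[19]=+15.000 → step 20: x=-0.162, v=0.356, θ₁=0.351, ω₁=0.838, θ₂=0.053, ω₂=-0.829
apply F[20]=+15.000 → step 21: x=-0.154, v=0.452, θ₁=0.368, ω₁=0.888, θ₂=0.035, ω₂=-1.014
apply F[21]=+15.000 → step 22: x=-0.144, v=0.547, θ₁=0.386, ω₁=0.954, θ₂=0.013, ω₂=-1.215
apply F[22]=+15.000 → step 23: x=-0.132, v=0.642, θ₁=0.406, ω₁=1.036, θ₂=-0.014, ω₂=-1.430
apply F[23]=+15.000 → step 24: x=-0.118, v=0.736, θ₁=0.428, ω₁=1.129, θ₂=-0.045, ω₂=-1.660
apply F[24]=+15.000 → step 25: x=-0.102, v=0.831, θ₁=0.452, ω₁=1.231, θ₂=-0.080, ω₂=-1.903
apply F[25]=+15.000 → step 26: x=-0.085, v=0.927, θ₁=0.477, ω₁=1.337, θ₂=-0.121, ω₂=-2.157
apply F[26]=+15.000 → step 27: x=-0.065, v=1.023, θ₁=0.505, ω₁=1.442, θ₂=-0.167, ω₂=-2.420
apply F[27]=+15.000 → step 28: x=-0.044, v=1.121, θ₁=0.535, ω₁=1.540, θ₂=-0.218, ω₂=-2.688
apply F[28]=+15.000 → step 29: x=-0.020, v=1.221, θ₁=0.567, ω₁=1.627, θ₂=-0.274, ω₂=-2.959
apply F[29]=+15.000 → step 30: x=0.005, v=1.322, θ₁=0.600, ω₁=1.698, θ₂=-0.336, ω₂=-3.232
apply F[30]=+15.000 → step 31: x=0.032, v=1.424, θ₁=0.634, ω₁=1.748, θ₂=-0.403, ω₂=-3.507
Max |angle| over trajectory = 0.634 rad; bound = 0.740 → within bound.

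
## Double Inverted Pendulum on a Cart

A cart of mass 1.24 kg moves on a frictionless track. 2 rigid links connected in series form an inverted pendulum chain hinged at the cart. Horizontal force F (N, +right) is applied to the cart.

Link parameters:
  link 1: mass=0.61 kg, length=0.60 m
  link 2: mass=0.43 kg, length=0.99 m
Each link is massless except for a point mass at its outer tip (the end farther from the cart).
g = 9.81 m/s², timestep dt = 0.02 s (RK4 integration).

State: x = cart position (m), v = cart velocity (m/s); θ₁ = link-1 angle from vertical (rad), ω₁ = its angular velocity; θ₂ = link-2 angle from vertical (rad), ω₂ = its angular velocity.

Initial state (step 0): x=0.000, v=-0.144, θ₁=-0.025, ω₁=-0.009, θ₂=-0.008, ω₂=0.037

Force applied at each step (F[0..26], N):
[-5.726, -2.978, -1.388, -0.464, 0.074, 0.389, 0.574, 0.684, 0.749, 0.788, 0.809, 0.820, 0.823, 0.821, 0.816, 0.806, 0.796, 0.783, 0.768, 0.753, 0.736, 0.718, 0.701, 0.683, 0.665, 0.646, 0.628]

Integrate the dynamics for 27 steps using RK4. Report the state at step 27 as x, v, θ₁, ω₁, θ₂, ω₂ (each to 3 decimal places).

Answer: x=-0.109, v=-0.092, θ₁=0.021, ω₁=-0.007, θ₂=0.014, ω₂=0.011

Derivation:
apply F[0]=-5.726 → step 1: x=-0.004, v=-0.232, θ₁=-0.024, ω₁=0.126, θ₂=-0.007, ω₂=0.043
apply F[1]=-2.978 → step 2: x=-0.009, v=-0.277, θ₁=-0.021, ω₁=0.189, θ₂=-0.006, ω₂=0.048
apply F[2]=-1.388 → step 3: x=-0.015, v=-0.296, θ₁=-0.017, ω₁=0.212, θ₂=-0.005, ω₂=0.052
apply F[3]=-0.464 → step 4: x=-0.021, v=-0.301, θ₁=-0.012, ω₁=0.214, θ₂=-0.004, ω₂=0.056
apply F[4]=+0.074 → step 5: x=-0.027, v=-0.298, θ₁=-0.008, ω₁=0.204, θ₂=-0.003, ω₂=0.058
apply F[5]=+0.389 → step 6: x=-0.032, v=-0.291, θ₁=-0.004, ω₁=0.189, θ₂=-0.002, ω₂=0.059
apply F[6]=+0.574 → step 7: x=-0.038, v=-0.281, θ₁=-0.001, ω₁=0.172, θ₂=-0.001, ω₂=0.060
apply F[7]=+0.684 → step 8: x=-0.044, v=-0.270, θ₁=0.003, ω₁=0.154, θ₂=0.000, ω₂=0.059
apply F[8]=+0.749 → step 9: x=-0.049, v=-0.259, θ₁=0.005, ω₁=0.137, θ₂=0.002, ω₂=0.058
apply F[9]=+0.788 → step 10: x=-0.054, v=-0.247, θ₁=0.008, ω₁=0.121, θ₂=0.003, ω₂=0.057
apply F[10]=+0.809 → step 11: x=-0.059, v=-0.236, θ₁=0.010, ω₁=0.106, θ₂=0.004, ω₂=0.055
apply F[11]=+0.820 → step 12: x=-0.063, v=-0.224, θ₁=0.012, ω₁=0.092, θ₂=0.005, ω₂=0.053
apply F[12]=+0.823 → step 13: x=-0.068, v=-0.213, θ₁=0.014, ω₁=0.080, θ₂=0.006, ω₂=0.050
apply F[13]=+0.821 → step 14: x=-0.072, v=-0.202, θ₁=0.015, ω₁=0.068, θ₂=0.007, ω₂=0.047
apply F[14]=+0.816 → step 15: x=-0.076, v=-0.192, θ₁=0.017, ω₁=0.058, θ₂=0.008, ω₂=0.044
apply F[15]=+0.806 → step 16: x=-0.080, v=-0.182, θ₁=0.018, ω₁=0.049, θ₂=0.009, ω₂=0.041
apply F[16]=+0.796 → step 17: x=-0.083, v=-0.172, θ₁=0.019, ω₁=0.040, θ₂=0.010, ω₂=0.038
apply F[17]=+0.783 → step 18: x=-0.087, v=-0.162, θ₁=0.019, ω₁=0.033, θ₂=0.010, ω₂=0.035
apply F[18]=+0.768 → step 19: x=-0.090, v=-0.153, θ₁=0.020, ω₁=0.026, θ₂=0.011, ω₂=0.032
apply F[19]=+0.753 → step 20: x=-0.093, v=-0.144, θ₁=0.020, ω₁=0.020, θ₂=0.012, ω₂=0.029
apply F[20]=+0.736 → step 21: x=-0.095, v=-0.136, θ₁=0.021, ω₁=0.015, θ₂=0.012, ω₂=0.026
apply F[21]=+0.718 → step 22: x=-0.098, v=-0.128, θ₁=0.021, ω₁=0.010, θ₂=0.013, ω₂=0.024
apply F[22]=+0.701 → step 23: x=-0.101, v=-0.120, θ₁=0.021, ω₁=0.005, θ₂=0.013, ω₂=0.021
apply F[23]=+0.683 → step 24: x=-0.103, v=-0.112, θ₁=0.021, ω₁=0.002, θ₂=0.014, ω₂=0.018
apply F[24]=+0.665 → step 25: x=-0.105, v=-0.105, θ₁=0.021, ω₁=-0.002, θ₂=0.014, ω₂=0.016
apply F[25]=+0.646 → step 26: x=-0.107, v=-0.098, θ₁=0.021, ω₁=-0.005, θ₂=0.014, ω₂=0.013
apply F[26]=+0.628 → step 27: x=-0.109, v=-0.092, θ₁=0.021, ω₁=-0.007, θ₂=0.014, ω₂=0.011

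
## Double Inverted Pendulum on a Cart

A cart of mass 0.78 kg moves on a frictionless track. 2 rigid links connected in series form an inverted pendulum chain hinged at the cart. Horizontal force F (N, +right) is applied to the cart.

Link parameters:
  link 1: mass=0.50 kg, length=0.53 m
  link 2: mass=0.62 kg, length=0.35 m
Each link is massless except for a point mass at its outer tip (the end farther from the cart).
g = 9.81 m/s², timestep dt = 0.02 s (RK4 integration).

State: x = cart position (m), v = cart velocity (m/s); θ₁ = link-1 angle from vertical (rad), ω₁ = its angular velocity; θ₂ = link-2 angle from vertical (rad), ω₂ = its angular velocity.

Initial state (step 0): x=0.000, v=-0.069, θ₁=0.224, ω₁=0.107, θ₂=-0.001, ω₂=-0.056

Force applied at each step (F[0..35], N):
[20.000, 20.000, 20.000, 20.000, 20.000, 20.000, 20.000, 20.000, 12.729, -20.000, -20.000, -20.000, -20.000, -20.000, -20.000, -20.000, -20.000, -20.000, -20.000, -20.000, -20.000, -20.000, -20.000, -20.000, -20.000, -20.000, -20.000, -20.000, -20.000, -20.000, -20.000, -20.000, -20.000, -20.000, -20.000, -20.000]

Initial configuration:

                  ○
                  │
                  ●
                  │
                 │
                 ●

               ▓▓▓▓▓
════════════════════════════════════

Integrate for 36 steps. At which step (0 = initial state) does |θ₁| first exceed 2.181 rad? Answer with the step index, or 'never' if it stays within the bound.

apply F[0]=+20.000 → step 1: x=0.003, v=0.359, θ₁=0.220, ω₁=-0.461, θ₂=-0.006, ω₂=-0.441
apply F[1]=+20.000 → step 2: x=0.014, v=0.792, θ₁=0.205, ω₁=-1.050, θ₂=-0.019, ω₂=-0.813
apply F[2]=+20.000 → step 3: x=0.035, v=1.239, θ₁=0.178, ω₁=-1.687, θ₂=-0.038, ω₂=-1.149
apply F[3]=+20.000 → step 4: x=0.064, v=1.705, θ₁=0.137, ω₁=-2.401, θ₂=-0.064, ω₂=-1.423
apply F[4]=+20.000 → step 5: x=0.103, v=2.193, θ₁=0.081, ω₁=-3.214, θ₂=-0.095, ω₂=-1.605
apply F[5]=+20.000 → step 6: x=0.152, v=2.701, θ₁=0.008, ω₁=-4.133, θ₂=-0.128, ω₂=-1.671
apply F[6]=+20.000 → step 7: x=0.211, v=3.209, θ₁=-0.084, ω₁=-5.120, θ₂=-0.161, ω₂=-1.635
apply F[7]=+20.000 → step 8: x=0.280, v=3.677, θ₁=-0.196, ω₁=-6.063, θ₂=-0.193, ω₂=-1.590
apply F[8]=+12.729 → step 9: x=0.356, v=3.894, θ₁=-0.322, ω₁=-6.517, θ₂=-0.225, ω₂=-1.687
apply F[9]=-20.000 → step 10: x=0.428, v=3.368, θ₁=-0.445, ω₁=-5.726, θ₂=-0.259, ω₂=-1.706
apply F[10]=-20.000 → step 11: x=0.491, v=2.903, θ₁=-0.553, ω₁=-5.163, θ₂=-0.293, ω₂=-1.608
apply F[11]=-20.000 → step 12: x=0.545, v=2.485, θ₁=-0.652, ω₁=-4.794, θ₂=-0.323, ω₂=-1.391
apply F[12]=-20.000 → step 13: x=0.591, v=2.100, θ₁=-0.746, ω₁=-4.581, θ₂=-0.348, ω₂=-1.075
apply F[13]=-20.000 → step 14: x=0.629, v=1.735, θ₁=-0.836, ω₁=-4.487, θ₂=-0.365, ω₂=-0.685
apply F[14]=-20.000 → step 15: x=0.660, v=1.380, θ₁=-0.926, ω₁=-4.488, θ₂=-0.375, ω₂=-0.239
apply F[15]=-20.000 → step 16: x=0.684, v=1.026, θ₁=-1.016, ω₁=-4.562, θ₂=-0.375, ω₂=0.242
apply F[16]=-20.000 → step 17: x=0.701, v=0.666, θ₁=-1.109, ω₁=-4.693, θ₂=-0.365, ω₂=0.737
apply F[17]=-20.000 → step 18: x=0.711, v=0.294, θ₁=-1.204, ω₁=-4.869, θ₂=-0.345, ω₂=1.228
apply F[18]=-20.000 → step 19: x=0.713, v=-0.095, θ₁=-1.304, ω₁=-5.082, θ₂=-0.316, ω₂=1.692
apply F[19]=-20.000 → step 20: x=0.707, v=-0.502, θ₁=-1.408, ω₁=-5.332, θ₂=-0.278, ω₂=2.111
apply F[20]=-20.000 → step 21: x=0.693, v=-0.931, θ₁=-1.517, ω₁=-5.622, θ₂=-0.232, ω₂=2.463
apply F[21]=-20.000 → step 22: x=0.669, v=-1.384, θ₁=-1.633, ω₁=-5.967, θ₂=-0.180, ω₂=2.724
apply F[22]=-20.000 → step 23: x=0.637, v=-1.865, θ₁=-1.757, ω₁=-6.392, θ₂=-0.124, ω₂=2.863
apply F[23]=-20.000 → step 24: x=0.595, v=-2.385, θ₁=-1.890, ω₁=-6.938, θ₂=-0.067, ω₂=2.833
apply F[24]=-20.000 → step 25: x=0.541, v=-2.960, θ₁=-2.035, ω₁=-7.680, θ₂=-0.012, ω₂=2.553
apply F[25]=-20.000 → step 26: x=0.476, v=-3.625, θ₁=-2.199, ω₁=-8.748, θ₂=0.033, ω₂=1.882
apply F[26]=-20.000 → step 27: x=0.395, v=-4.446, θ₁=-2.389, ω₁=-10.378, θ₂=0.059, ω₂=0.571
apply F[27]=-20.000 → step 28: x=0.296, v=-5.534, θ₁=-2.621, ω₁=-12.969, θ₂=0.049, ω₂=-1.789
apply F[28]=-20.000 → step 29: x=0.172, v=-6.903, θ₁=-2.916, ω₁=-16.722, θ₂=-0.022, ω₂=-5.464
apply F[29]=-20.000 → step 30: x=0.024, v=-7.592, θ₁=-3.280, ω₁=-18.976, θ₂=-0.164, ω₂=-8.218
apply F[30]=-20.000 → step 31: x=-0.121, v=-6.741, θ₁=-3.643, ω₁=-16.874, θ₂=-0.320, ω₂=-6.792
apply F[31]=-20.000 → step 32: x=-0.245, v=-5.714, θ₁=-3.952, ω₁=-14.092, θ₂=-0.426, ω₂=-3.716
apply F[32]=-20.000 → step 33: x=-0.351, v=-5.018, θ₁=-4.212, ω₁=-12.029, θ₂=-0.469, ω₂=-0.603
apply F[33]=-20.000 → step 34: x=-0.447, v=-4.621, θ₁=-4.437, ω₁=-10.616, θ₂=-0.452, ω₂=2.268
apply F[34]=-20.000 → step 35: x=-0.538, v=-4.435, θ₁=-4.640, ω₁=-9.737, θ₂=-0.380, ω₂=4.878
apply F[35]=-20.000 → step 36: x=-0.626, v=-4.372, θ₁=-4.830, ω₁=-9.370, θ₂=-0.258, ω₂=7.320
|θ₁| = 2.199 > 2.181 first at step 26.

Answer: 26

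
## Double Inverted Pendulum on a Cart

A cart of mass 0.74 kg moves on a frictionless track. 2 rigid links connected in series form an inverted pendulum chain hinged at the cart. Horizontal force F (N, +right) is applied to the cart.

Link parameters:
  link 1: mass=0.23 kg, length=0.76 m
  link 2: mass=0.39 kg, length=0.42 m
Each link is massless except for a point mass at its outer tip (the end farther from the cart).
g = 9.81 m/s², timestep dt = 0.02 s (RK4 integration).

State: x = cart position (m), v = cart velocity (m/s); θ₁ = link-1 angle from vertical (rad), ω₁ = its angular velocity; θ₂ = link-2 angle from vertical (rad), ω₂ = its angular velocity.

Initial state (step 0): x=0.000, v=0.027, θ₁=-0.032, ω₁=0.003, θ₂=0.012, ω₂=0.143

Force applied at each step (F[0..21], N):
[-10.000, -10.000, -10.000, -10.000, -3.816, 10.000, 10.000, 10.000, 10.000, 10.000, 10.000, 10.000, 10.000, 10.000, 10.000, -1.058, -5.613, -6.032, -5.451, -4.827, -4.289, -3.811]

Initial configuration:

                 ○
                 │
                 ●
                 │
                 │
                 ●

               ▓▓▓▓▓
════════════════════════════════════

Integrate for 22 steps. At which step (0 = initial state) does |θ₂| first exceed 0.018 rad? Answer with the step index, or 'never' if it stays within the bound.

apply F[0]=-10.000 → step 1: x=-0.002, v=-0.238, θ₁=-0.029, ω₁=0.323, θ₂=0.015, ω₂=0.201
apply F[1]=-10.000 → step 2: x=-0.010, v=-0.504, θ₁=-0.019, ω₁=0.649, θ₂=0.020, ω₂=0.254
apply F[2]=-10.000 → step 3: x=-0.022, v=-0.773, θ₁=-0.003, ω₁=0.985, θ₂=0.026, ω₂=0.296
apply F[3]=-10.000 → step 4: x=-0.040, v=-1.044, θ₁=0.020, ω₁=1.336, θ₂=0.032, ω₂=0.318
apply F[4]=-3.816 → step 5: x=-0.062, v=-1.152, θ₁=0.049, ω₁=1.486, θ₂=0.038, ω₂=0.319
apply F[5]=+10.000 → step 6: x=-0.083, v=-0.891, θ₁=0.075, ω₁=1.169, θ₂=0.044, ω₂=0.294
apply F[6]=+10.000 → step 7: x=-0.098, v=-0.635, θ₁=0.096, ω₁=0.873, θ₂=0.050, ω₂=0.244
apply F[7]=+10.000 → step 8: x=-0.108, v=-0.383, θ₁=0.110, ω₁=0.594, θ₂=0.054, ω₂=0.174
apply F[8]=+10.000 → step 9: x=-0.113, v=-0.134, θ₁=0.119, ω₁=0.327, θ₂=0.057, ω₂=0.090
apply F[9]=+10.000 → step 10: x=-0.114, v=0.113, θ₁=0.123, ω₁=0.067, θ₂=0.057, ω₂=-0.002
apply F[10]=+10.000 → step 11: x=-0.109, v=0.361, θ₁=0.122, ω₁=-0.191, θ₂=0.056, ω₂=-0.097
apply F[11]=+10.000 → step 12: x=-0.099, v=0.609, θ₁=0.116, ω₁=-0.453, θ₂=0.054, ω₂=-0.188
apply F[12]=+10.000 → step 13: x=-0.085, v=0.859, θ₁=0.104, ω₁=-0.724, θ₂=0.049, ω₂=-0.269
apply F[13]=+10.000 → step 14: x=-0.065, v=1.113, θ₁=0.087, ω₁=-1.009, θ₂=0.043, ω₂=-0.335
apply F[14]=+10.000 → step 15: x=-0.040, v=1.371, θ₁=0.063, ω₁=-1.312, θ₂=0.036, ω₂=-0.380
apply F[15]=-1.058 → step 16: x=-0.013, v=1.335, θ₁=0.038, ω₁=-1.245, θ₂=0.028, ω₂=-0.400
apply F[16]=-5.613 → step 17: x=0.012, v=1.180, θ₁=0.015, ω₁=-1.033, θ₂=0.020, ω₂=-0.403
apply F[17]=-6.032 → step 18: x=0.034, v=1.016, θ₁=-0.003, ω₁=-0.820, θ₂=0.012, ω₂=-0.391
apply F[18]=-5.451 → step 19: x=0.053, v=0.870, θ₁=-0.018, ω₁=-0.639, θ₂=0.004, ω₂=-0.367
apply F[19]=-4.827 → step 20: x=0.069, v=0.744, θ₁=-0.029, ω₁=-0.490, θ₂=-0.003, ω₂=-0.337
apply F[20]=-4.289 → step 21: x=0.083, v=0.633, θ₁=-0.038, ω₁=-0.365, θ₂=-0.009, ω₂=-0.302
apply F[21]=-3.811 → step 22: x=0.095, v=0.537, θ₁=-0.044, ω₁=-0.262, θ₂=-0.015, ω₂=-0.265
|θ₂| = 0.020 > 0.018 first at step 2.

Answer: 2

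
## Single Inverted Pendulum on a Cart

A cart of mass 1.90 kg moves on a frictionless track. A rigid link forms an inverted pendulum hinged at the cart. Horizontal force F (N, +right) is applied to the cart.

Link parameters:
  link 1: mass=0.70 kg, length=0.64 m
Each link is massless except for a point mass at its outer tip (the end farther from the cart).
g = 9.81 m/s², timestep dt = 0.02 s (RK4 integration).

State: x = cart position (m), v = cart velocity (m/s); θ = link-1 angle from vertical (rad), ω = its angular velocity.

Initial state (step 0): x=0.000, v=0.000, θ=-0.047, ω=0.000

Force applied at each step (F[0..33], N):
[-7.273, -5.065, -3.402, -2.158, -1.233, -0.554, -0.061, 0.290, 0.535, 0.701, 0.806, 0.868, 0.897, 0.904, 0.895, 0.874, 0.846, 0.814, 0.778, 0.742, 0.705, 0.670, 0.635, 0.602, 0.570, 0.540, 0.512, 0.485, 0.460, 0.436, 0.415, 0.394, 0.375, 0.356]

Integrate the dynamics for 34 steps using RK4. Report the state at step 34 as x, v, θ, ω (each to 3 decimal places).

apply F[0]=-7.273 → step 1: x=-0.001, v=-0.073, θ=-0.046, ω=0.100
apply F[1]=-5.065 → step 2: x=-0.003, v=-0.123, θ=-0.043, ω=0.164
apply F[2]=-3.402 → step 3: x=-0.005, v=-0.156, θ=-0.040, ω=0.203
apply F[3]=-2.158 → step 4: x=-0.009, v=-0.176, θ=-0.035, ω=0.222
apply F[4]=-1.233 → step 5: x=-0.012, v=-0.187, θ=-0.031, ω=0.229
apply F[5]=-0.554 → step 6: x=-0.016, v=-0.190, θ=-0.026, ω=0.226
apply F[6]=-0.061 → step 7: x=-0.020, v=-0.189, θ=-0.022, ω=0.217
apply F[7]=+0.290 → step 8: x=-0.024, v=-0.185, θ=-0.018, ω=0.204
apply F[8]=+0.535 → step 9: x=-0.027, v=-0.178, θ=-0.014, ω=0.188
apply F[9]=+0.701 → step 10: x=-0.031, v=-0.170, θ=-0.010, ω=0.172
apply F[10]=+0.806 → step 11: x=-0.034, v=-0.161, θ=-0.007, ω=0.155
apply F[11]=+0.868 → step 12: x=-0.037, v=-0.151, θ=-0.004, ω=0.138
apply F[12]=+0.897 → step 13: x=-0.040, v=-0.141, θ=-0.001, ω=0.122
apply F[13]=+0.904 → step 14: x=-0.043, v=-0.132, θ=0.001, ω=0.107
apply F[14]=+0.895 → step 15: x=-0.045, v=-0.123, θ=0.003, ω=0.093
apply F[15]=+0.874 → step 16: x=-0.048, v=-0.114, θ=0.005, ω=0.081
apply F[16]=+0.846 → step 17: x=-0.050, v=-0.105, θ=0.006, ω=0.069
apply F[17]=+0.814 → step 18: x=-0.052, v=-0.097, θ=0.007, ω=0.058
apply F[18]=+0.778 → step 19: x=-0.054, v=-0.089, θ=0.008, ω=0.049
apply F[19]=+0.742 → step 20: x=-0.056, v=-0.082, θ=0.009, ω=0.040
apply F[20]=+0.705 → step 21: x=-0.057, v=-0.076, θ=0.010, ω=0.033
apply F[21]=+0.670 → step 22: x=-0.059, v=-0.069, θ=0.011, ω=0.026
apply F[22]=+0.635 → step 23: x=-0.060, v=-0.063, θ=0.011, ω=0.020
apply F[23]=+0.602 → step 24: x=-0.061, v=-0.058, θ=0.011, ω=0.015
apply F[24]=+0.570 → step 25: x=-0.062, v=-0.053, θ=0.012, ω=0.010
apply F[25]=+0.540 → step 26: x=-0.063, v=-0.048, θ=0.012, ω=0.006
apply F[26]=+0.512 → step 27: x=-0.064, v=-0.043, θ=0.012, ω=0.003
apply F[27]=+0.485 → step 28: x=-0.065, v=-0.039, θ=0.012, ω=0.000
apply F[28]=+0.460 → step 29: x=-0.066, v=-0.035, θ=0.012, ω=-0.002
apply F[29]=+0.436 → step 30: x=-0.066, v=-0.031, θ=0.012, ω=-0.005
apply F[30]=+0.415 → step 31: x=-0.067, v=-0.028, θ=0.012, ω=-0.006
apply F[31]=+0.394 → step 32: x=-0.068, v=-0.025, θ=0.012, ω=-0.008
apply F[32]=+0.375 → step 33: x=-0.068, v=-0.021, θ=0.011, ω=-0.009
apply F[33]=+0.356 → step 34: x=-0.068, v=-0.019, θ=0.011, ω=-0.010

Answer: x=-0.068, v=-0.019, θ=0.011, ω=-0.010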